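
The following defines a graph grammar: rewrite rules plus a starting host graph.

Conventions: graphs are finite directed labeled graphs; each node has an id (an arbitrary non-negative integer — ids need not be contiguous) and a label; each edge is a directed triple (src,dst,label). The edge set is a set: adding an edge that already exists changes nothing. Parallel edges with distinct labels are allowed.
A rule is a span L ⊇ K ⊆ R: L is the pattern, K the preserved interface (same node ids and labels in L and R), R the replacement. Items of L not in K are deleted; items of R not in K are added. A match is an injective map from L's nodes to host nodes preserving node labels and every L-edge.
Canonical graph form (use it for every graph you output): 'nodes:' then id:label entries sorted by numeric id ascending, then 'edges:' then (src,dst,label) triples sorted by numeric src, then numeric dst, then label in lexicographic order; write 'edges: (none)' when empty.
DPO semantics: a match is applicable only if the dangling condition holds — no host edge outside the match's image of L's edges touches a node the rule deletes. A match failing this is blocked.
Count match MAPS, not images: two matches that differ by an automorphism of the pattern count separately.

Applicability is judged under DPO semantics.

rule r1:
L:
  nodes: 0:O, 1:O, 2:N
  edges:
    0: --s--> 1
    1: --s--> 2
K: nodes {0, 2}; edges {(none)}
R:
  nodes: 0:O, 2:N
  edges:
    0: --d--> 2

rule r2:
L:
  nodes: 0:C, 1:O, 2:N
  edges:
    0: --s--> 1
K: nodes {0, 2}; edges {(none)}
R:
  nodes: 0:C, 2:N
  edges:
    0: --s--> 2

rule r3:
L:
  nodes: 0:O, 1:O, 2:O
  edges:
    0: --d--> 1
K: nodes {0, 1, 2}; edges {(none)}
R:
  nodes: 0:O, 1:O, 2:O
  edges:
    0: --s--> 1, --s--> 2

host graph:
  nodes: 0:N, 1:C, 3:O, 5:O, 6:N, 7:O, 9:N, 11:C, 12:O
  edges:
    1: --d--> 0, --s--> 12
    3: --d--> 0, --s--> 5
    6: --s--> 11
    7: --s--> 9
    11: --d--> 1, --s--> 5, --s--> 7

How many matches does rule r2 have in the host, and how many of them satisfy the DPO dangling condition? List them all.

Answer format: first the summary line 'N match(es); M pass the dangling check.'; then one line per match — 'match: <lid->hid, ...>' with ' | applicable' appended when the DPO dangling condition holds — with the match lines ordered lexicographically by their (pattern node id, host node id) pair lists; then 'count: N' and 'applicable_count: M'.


9 match(es); 3 pass the dangling check.
match: 0->1, 1->12, 2->0 | applicable
match: 0->1, 1->12, 2->6 | applicable
match: 0->1, 1->12, 2->9 | applicable
match: 0->11, 1->5, 2->0
match: 0->11, 1->5, 2->6
match: 0->11, 1->5, 2->9
match: 0->11, 1->7, 2->0
match: 0->11, 1->7, 2->6
match: 0->11, 1->7, 2->9
count: 9
applicable_count: 3


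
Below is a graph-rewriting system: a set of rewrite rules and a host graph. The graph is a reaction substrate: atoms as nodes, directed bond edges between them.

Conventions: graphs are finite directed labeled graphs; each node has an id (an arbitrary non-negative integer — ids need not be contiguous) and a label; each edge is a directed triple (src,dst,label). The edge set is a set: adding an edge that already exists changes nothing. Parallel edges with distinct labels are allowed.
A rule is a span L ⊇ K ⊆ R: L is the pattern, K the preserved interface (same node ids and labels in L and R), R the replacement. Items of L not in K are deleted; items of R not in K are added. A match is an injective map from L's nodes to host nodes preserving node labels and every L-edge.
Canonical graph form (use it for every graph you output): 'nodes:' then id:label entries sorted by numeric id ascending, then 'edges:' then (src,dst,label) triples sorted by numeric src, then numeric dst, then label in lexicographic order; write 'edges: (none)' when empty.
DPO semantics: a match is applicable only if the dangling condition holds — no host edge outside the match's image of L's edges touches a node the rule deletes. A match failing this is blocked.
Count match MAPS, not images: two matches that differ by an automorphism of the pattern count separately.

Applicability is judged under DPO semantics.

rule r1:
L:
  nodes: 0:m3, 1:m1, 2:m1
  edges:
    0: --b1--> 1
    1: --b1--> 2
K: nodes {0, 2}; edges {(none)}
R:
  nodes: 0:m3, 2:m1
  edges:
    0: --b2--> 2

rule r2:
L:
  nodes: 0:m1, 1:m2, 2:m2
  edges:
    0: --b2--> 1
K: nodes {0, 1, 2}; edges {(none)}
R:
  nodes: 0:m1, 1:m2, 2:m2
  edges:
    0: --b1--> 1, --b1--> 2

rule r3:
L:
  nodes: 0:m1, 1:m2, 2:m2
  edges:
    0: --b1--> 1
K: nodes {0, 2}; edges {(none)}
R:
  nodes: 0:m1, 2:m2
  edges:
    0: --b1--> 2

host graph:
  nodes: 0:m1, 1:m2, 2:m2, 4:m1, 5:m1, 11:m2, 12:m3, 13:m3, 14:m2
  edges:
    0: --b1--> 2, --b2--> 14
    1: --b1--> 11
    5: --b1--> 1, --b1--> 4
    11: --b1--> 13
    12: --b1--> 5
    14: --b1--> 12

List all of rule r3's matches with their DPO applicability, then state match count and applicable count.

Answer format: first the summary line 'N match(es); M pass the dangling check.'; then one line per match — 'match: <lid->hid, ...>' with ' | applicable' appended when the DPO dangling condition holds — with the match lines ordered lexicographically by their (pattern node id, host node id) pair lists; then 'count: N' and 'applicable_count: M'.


6 match(es); 3 pass the dangling check.
match: 0->0, 1->2, 2->1 | applicable
match: 0->0, 1->2, 2->11 | applicable
match: 0->0, 1->2, 2->14 | applicable
match: 0->5, 1->1, 2->2
match: 0->5, 1->1, 2->11
match: 0->5, 1->1, 2->14
count: 6
applicable_count: 3


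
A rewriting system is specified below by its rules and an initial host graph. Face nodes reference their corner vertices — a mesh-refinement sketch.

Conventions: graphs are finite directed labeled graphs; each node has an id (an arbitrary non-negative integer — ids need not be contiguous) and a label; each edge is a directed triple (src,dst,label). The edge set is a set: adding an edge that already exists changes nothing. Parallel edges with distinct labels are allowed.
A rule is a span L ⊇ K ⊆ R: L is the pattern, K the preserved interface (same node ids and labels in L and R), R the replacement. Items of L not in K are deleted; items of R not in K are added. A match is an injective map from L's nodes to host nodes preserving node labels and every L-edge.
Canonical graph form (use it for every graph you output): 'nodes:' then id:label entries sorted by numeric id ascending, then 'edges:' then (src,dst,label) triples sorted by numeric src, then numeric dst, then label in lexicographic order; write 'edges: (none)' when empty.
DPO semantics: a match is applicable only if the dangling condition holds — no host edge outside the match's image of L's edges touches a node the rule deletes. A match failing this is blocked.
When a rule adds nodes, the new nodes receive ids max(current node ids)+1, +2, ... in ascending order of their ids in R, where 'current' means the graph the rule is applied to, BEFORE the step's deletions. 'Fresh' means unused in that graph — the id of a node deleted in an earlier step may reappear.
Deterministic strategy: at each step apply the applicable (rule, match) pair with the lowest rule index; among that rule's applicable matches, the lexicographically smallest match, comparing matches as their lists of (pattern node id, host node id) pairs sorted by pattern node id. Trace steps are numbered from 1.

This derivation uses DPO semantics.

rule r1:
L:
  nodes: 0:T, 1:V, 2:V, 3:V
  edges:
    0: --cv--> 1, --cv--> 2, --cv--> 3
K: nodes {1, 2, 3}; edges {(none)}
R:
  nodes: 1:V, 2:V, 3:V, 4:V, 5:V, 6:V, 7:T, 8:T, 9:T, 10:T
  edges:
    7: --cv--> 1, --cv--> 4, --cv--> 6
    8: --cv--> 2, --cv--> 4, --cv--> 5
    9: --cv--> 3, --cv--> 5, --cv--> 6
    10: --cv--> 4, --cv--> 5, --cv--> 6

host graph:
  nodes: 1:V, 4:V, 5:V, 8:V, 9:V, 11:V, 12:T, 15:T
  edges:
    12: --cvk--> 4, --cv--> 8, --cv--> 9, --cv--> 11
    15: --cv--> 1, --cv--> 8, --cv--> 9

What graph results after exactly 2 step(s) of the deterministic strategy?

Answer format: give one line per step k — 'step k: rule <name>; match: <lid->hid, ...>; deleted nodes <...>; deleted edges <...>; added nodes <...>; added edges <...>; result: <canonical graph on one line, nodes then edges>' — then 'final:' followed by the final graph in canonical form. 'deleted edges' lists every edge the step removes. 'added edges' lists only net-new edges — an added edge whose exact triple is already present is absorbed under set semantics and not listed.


step 1: rule r1; match: 0->15, 1->1, 2->8, 3->9; deleted nodes 15; deleted edges (15,1,cv); (15,8,cv); (15,9,cv); added nodes 16, 17, 18, 19, 20, 21, 22; added edges (19,1,cv); (19,16,cv); (19,18,cv); (20,8,cv); (20,16,cv); (20,17,cv); (21,9,cv); (21,17,cv); (21,18,cv); (22,16,cv); (22,17,cv); (22,18,cv); result: nodes: 1:V, 4:V, 5:V, 8:V, 9:V, 11:V, 12:T, 16:V, 17:V, 18:V, 19:T, 20:T, 21:T, 22:T edges: (12,4,cvk); (12,8,cv); (12,9,cv); (12,11,cv); (19,1,cv); (19,16,cv); (19,18,cv); (20,8,cv); (20,16,cv); (20,17,cv); (21,9,cv); (21,17,cv); (21,18,cv); (22,16,cv); (22,17,cv); (22,18,cv)
step 2: rule r1; match: 0->19, 1->1, 2->16, 3->18; deleted nodes 19; deleted edges (19,1,cv); (19,16,cv); (19,18,cv); added nodes 23, 24, 25, 26, 27, 28, 29; added edges (26,1,cv); (26,23,cv); (26,25,cv); (27,16,cv); (27,23,cv); (27,24,cv); (28,18,cv); (28,24,cv); (28,25,cv); (29,23,cv); (29,24,cv); (29,25,cv); result: nodes: 1:V, 4:V, 5:V, 8:V, 9:V, 11:V, 12:T, 16:V, 17:V, 18:V, 20:T, 21:T, 22:T, 23:V, 24:V, 25:V, 26:T, 27:T, 28:T, 29:T edges: (12,4,cvk); (12,8,cv); (12,9,cv); (12,11,cv); (20,8,cv); (20,16,cv); (20,17,cv); (21,9,cv); (21,17,cv); (21,18,cv); (22,16,cv); (22,17,cv); (22,18,cv); (26,1,cv); (26,23,cv); (26,25,cv); (27,16,cv); (27,23,cv); (27,24,cv); (28,18,cv); (28,24,cv); (28,25,cv); (29,23,cv); (29,24,cv); (29,25,cv)
final:
nodes: 1:V, 4:V, 5:V, 8:V, 9:V, 11:V, 12:T, 16:V, 17:V, 18:V, 20:T, 21:T, 22:T, 23:V, 24:V, 25:V, 26:T, 27:T, 28:T, 29:T
edges: (12,4,cvk); (12,8,cv); (12,9,cv); (12,11,cv); (20,8,cv); (20,16,cv); (20,17,cv); (21,9,cv); (21,17,cv); (21,18,cv); (22,16,cv); (22,17,cv); (22,18,cv); (26,1,cv); (26,23,cv); (26,25,cv); (27,16,cv); (27,23,cv); (27,24,cv); (28,18,cv); (28,24,cv); (28,25,cv); (29,23,cv); (29,24,cv); (29,25,cv)


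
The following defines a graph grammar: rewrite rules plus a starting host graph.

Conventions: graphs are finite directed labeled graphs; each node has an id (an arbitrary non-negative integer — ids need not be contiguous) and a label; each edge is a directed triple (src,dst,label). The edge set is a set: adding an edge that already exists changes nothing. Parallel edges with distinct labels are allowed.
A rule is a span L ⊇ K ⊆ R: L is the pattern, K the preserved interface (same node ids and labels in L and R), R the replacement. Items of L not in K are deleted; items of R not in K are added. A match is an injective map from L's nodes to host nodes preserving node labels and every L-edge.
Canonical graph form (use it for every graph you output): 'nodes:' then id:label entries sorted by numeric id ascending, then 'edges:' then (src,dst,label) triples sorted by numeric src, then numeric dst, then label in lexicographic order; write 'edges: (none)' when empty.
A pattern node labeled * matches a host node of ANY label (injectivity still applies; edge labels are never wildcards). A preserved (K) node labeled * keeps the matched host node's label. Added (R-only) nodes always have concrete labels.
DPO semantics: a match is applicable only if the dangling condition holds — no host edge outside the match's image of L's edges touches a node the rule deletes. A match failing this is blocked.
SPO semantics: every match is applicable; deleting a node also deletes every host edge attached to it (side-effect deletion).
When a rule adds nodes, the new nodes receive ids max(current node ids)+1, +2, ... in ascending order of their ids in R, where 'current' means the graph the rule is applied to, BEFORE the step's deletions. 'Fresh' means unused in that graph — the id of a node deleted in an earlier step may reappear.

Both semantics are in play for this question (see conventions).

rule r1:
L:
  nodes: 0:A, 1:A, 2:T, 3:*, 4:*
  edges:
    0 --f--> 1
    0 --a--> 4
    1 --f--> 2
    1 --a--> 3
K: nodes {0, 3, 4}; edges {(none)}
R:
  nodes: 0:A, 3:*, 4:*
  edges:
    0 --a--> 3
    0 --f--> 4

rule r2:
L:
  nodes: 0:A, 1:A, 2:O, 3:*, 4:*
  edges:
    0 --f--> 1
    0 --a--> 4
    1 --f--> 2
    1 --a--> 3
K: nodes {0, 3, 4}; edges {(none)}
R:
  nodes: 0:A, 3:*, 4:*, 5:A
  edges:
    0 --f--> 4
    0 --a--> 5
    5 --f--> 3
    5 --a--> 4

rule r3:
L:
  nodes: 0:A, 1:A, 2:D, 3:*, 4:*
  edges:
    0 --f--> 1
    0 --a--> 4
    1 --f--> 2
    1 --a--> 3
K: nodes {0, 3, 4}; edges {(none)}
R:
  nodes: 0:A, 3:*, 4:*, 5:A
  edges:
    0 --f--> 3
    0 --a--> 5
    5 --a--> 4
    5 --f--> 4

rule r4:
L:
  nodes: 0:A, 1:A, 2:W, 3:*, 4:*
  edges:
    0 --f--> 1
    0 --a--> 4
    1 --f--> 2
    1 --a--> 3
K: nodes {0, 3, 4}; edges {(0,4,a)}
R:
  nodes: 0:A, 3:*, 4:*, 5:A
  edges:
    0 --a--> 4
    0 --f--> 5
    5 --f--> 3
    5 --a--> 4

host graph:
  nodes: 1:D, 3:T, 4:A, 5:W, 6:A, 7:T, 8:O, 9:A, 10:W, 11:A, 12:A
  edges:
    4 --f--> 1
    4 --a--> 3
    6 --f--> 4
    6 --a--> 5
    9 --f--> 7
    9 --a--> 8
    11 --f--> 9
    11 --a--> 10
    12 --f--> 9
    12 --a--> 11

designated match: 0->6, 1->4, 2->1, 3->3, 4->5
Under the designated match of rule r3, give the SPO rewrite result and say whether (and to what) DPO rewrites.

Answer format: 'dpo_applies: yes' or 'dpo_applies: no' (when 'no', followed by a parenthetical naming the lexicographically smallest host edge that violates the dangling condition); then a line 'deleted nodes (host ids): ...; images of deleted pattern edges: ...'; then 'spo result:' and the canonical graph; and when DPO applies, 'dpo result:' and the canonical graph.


dpo_applies: yes
deleted nodes (host ids): 1, 4; images of deleted pattern edges: (4,1,f); (4,3,a); (6,4,f); (6,5,a)
spo result:
nodes: 3:T, 5:W, 6:A, 7:T, 8:O, 9:A, 10:W, 11:A, 12:A, 13:A
edges: (6,3,f); (6,13,a); (9,7,f); (9,8,a); (11,9,f); (11,10,a); (12,9,f); (12,11,a); (13,5,a); (13,5,f)
dpo result:
nodes: 3:T, 5:W, 6:A, 7:T, 8:O, 9:A, 10:W, 11:A, 12:A, 13:A
edges: (6,3,f); (6,13,a); (9,7,f); (9,8,a); (11,9,f); (11,10,a); (12,9,f); (12,11,a); (13,5,a); (13,5,f)


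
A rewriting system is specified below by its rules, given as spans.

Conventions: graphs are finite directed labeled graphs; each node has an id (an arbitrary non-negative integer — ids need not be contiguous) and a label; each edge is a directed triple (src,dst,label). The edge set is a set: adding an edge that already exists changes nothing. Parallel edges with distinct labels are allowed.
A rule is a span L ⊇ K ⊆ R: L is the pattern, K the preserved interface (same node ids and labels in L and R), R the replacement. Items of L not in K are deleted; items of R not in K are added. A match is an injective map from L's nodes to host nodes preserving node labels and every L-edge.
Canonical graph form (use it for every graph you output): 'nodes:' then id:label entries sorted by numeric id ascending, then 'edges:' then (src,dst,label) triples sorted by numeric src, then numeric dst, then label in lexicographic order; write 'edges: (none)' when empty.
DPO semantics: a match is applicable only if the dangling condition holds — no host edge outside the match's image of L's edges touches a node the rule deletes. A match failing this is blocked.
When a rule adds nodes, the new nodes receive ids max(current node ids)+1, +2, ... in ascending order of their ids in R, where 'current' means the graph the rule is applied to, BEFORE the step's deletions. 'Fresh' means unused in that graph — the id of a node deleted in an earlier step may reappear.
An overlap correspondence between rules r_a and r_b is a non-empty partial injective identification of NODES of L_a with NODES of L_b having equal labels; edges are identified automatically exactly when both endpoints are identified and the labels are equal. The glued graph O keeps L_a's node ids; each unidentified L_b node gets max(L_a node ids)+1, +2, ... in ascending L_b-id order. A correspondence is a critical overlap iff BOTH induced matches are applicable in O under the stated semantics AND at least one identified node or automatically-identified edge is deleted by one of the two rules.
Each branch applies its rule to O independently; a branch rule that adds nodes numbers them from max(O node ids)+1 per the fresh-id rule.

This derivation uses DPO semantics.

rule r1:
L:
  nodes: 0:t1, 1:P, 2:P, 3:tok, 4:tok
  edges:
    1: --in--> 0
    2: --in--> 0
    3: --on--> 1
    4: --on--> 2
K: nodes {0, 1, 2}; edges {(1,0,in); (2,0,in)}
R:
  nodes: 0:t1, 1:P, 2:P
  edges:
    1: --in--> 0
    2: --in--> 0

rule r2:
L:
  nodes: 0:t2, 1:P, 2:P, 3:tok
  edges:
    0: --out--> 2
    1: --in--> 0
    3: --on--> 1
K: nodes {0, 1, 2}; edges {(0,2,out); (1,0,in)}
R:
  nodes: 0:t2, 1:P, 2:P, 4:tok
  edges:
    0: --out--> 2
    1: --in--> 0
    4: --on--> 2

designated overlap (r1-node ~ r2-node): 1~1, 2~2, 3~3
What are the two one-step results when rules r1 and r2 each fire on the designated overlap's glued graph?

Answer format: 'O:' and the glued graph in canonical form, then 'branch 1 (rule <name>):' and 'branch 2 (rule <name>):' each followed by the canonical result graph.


O:
nodes: 0:t1, 1:P, 2:P, 3:tok, 4:tok, 5:t2
edges: (1,0,in); (1,5,in); (2,0,in); (3,1,on); (4,2,on); (5,2,out)
branch 1 (rule r1):
nodes: 0:t1, 1:P, 2:P, 5:t2
edges: (1,0,in); (1,5,in); (2,0,in); (5,2,out)
branch 2 (rule r2):
nodes: 0:t1, 1:P, 2:P, 4:tok, 5:t2, 6:tok
edges: (1,0,in); (1,5,in); (2,0,in); (4,2,on); (5,2,out); (6,2,on)


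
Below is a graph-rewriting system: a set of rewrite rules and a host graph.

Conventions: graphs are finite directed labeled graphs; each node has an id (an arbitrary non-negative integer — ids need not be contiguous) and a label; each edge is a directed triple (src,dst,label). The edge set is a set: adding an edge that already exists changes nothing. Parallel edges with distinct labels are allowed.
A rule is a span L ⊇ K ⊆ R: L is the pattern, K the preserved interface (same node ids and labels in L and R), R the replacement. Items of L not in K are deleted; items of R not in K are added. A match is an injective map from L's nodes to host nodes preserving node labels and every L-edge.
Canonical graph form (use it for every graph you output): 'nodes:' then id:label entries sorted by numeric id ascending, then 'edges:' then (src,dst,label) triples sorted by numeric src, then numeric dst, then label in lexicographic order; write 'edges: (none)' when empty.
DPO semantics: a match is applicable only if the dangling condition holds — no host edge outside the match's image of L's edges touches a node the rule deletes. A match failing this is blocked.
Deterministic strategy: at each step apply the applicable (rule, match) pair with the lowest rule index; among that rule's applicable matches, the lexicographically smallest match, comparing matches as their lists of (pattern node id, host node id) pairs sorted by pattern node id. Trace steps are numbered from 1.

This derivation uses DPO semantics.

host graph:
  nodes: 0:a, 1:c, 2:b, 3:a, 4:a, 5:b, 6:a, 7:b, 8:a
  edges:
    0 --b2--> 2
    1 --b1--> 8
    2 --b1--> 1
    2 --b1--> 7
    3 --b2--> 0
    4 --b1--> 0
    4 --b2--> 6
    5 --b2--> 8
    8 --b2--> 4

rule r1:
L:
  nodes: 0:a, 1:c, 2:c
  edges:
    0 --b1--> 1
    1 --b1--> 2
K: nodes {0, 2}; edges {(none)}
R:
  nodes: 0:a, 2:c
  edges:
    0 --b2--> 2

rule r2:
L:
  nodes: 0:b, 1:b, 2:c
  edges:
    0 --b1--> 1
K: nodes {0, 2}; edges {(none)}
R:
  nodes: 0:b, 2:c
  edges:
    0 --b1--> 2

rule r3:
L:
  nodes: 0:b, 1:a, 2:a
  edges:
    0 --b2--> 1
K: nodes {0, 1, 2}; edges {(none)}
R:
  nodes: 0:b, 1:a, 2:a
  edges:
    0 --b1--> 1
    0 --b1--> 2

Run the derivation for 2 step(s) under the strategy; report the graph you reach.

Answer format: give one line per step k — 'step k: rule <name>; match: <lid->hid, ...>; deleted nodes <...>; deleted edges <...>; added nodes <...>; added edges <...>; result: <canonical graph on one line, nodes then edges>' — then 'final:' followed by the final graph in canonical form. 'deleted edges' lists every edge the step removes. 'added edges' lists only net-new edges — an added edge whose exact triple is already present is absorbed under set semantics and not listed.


step 1: rule r2; match: 0->2, 1->7, 2->1; deleted nodes 7; deleted edges (2,7,b1); added nodes (none); added edges (none); result: nodes: 0:a, 1:c, 2:b, 3:a, 4:a, 5:b, 6:a, 8:a edges: (0,2,b2); (1,8,b1); (2,1,b1); (3,0,b2); (4,0,b1); (4,6,b2); (5,8,b2); (8,4,b2)
step 2: rule r3; match: 0->5, 1->8, 2->0; deleted nodes (none); deleted edges (5,8,b2); added nodes (none); added edges (5,0,b1); (5,8,b1); result: nodes: 0:a, 1:c, 2:b, 3:a, 4:a, 5:b, 6:a, 8:a edges: (0,2,b2); (1,8,b1); (2,1,b1); (3,0,b2); (4,0,b1); (4,6,b2); (5,0,b1); (5,8,b1); (8,4,b2)
final:
nodes: 0:a, 1:c, 2:b, 3:a, 4:a, 5:b, 6:a, 8:a
edges: (0,2,b2); (1,8,b1); (2,1,b1); (3,0,b2); (4,0,b1); (4,6,b2); (5,0,b1); (5,8,b1); (8,4,b2)


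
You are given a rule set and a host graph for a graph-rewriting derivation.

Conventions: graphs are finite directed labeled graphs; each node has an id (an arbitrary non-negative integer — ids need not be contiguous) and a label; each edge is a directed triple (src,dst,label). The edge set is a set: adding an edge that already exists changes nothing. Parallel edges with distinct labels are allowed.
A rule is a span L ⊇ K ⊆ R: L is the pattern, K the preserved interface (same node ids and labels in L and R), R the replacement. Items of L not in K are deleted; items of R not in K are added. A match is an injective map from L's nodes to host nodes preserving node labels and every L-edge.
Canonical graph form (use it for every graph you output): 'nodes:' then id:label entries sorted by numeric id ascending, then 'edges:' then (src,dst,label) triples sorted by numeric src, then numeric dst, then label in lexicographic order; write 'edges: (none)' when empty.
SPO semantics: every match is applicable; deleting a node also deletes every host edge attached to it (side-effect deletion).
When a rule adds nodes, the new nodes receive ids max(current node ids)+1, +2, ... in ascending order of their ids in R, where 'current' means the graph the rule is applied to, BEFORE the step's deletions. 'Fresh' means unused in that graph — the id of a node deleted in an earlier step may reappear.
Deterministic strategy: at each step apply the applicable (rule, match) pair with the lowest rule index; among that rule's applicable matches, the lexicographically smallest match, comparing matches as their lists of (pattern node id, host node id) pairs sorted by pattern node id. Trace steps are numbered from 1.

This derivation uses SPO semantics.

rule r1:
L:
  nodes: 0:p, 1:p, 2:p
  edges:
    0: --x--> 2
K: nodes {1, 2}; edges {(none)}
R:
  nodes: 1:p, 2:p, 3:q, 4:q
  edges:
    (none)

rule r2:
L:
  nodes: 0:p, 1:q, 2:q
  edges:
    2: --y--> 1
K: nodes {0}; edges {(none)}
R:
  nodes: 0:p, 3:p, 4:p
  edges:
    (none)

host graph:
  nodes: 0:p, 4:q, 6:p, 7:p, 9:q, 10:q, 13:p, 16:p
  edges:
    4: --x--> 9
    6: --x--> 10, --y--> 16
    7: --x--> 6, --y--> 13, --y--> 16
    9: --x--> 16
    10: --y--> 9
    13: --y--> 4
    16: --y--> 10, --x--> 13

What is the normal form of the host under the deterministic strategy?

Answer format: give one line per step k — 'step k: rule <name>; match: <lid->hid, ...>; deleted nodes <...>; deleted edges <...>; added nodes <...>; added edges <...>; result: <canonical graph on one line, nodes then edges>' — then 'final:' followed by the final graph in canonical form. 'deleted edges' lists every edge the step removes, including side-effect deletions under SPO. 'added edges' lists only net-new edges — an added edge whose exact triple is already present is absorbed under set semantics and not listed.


step 1: rule r1; match: 0->7, 1->0, 2->6; deleted nodes 7; deleted edges (7,6,x); (7,13,y); (7,16,y); added nodes 17, 18; added edges (none); result: nodes: 0:p, 4:q, 6:p, 9:q, 10:q, 13:p, 16:p, 17:q, 18:q edges: (4,9,x); (6,10,x); (6,16,y); (9,16,x); (10,9,y); (13,4,y); (16,10,y); (16,13,x)
step 2: rule r1; match: 0->16, 1->0, 2->13; deleted nodes 16; deleted edges (6,16,y); (9,16,x); (16,10,y); (16,13,x); added nodes 19, 20; added edges (none); result: nodes: 0:p, 4:q, 6:p, 9:q, 10:q, 13:p, 17:q, 18:q, 19:q, 20:q edges: (4,9,x); (6,10,x); (10,9,y); (13,4,y)
step 3: rule r2; match: 0->0, 1->9, 2->10; deleted nodes 9, 10; deleted edges (4,9,x); (6,10,x); (10,9,y); added nodes 21, 22; added edges (none); result: nodes: 0:p, 4:q, 6:p, 13:p, 17:q, 18:q, 19:q, 20:q, 21:p, 22:p edges: (13,4,y)
final:
nodes: 0:p, 4:q, 6:p, 13:p, 17:q, 18:q, 19:q, 20:q, 21:p, 22:p
edges: (13,4,y)


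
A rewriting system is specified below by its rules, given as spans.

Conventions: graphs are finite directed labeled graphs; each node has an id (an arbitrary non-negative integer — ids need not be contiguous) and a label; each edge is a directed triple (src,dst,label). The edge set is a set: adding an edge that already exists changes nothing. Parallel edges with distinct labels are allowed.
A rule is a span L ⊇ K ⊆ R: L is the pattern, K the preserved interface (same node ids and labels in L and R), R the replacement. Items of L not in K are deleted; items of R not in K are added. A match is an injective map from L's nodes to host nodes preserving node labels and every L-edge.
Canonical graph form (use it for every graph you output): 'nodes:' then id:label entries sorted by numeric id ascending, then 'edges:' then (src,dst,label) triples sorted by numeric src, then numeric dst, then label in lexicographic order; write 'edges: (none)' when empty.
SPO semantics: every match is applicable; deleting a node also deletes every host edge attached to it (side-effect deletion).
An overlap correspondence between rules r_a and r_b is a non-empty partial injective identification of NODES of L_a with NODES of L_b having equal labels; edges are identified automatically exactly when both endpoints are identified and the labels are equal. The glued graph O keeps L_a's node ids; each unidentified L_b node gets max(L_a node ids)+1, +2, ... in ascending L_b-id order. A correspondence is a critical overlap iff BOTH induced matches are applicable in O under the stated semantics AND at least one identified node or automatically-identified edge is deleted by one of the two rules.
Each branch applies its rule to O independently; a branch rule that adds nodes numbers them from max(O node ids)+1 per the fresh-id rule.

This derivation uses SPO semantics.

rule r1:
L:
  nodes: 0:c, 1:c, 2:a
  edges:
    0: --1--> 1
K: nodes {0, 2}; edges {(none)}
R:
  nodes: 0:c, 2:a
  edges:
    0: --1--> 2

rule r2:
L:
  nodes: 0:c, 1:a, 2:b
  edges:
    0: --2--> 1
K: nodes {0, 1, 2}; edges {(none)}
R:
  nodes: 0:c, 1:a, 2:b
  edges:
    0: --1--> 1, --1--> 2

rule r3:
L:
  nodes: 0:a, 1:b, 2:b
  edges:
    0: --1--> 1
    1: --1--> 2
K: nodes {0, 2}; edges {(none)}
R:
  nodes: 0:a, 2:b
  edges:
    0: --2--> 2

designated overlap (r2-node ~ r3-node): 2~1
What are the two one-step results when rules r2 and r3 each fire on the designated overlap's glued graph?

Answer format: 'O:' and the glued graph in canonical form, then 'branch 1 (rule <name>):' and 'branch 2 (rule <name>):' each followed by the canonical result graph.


O:
nodes: 0:c, 1:a, 2:b, 3:a, 4:b
edges: (0,1,2); (2,4,1); (3,2,1)
branch 1 (rule r2):
nodes: 0:c, 1:a, 2:b, 3:a, 4:b
edges: (0,1,1); (0,2,1); (2,4,1); (3,2,1)
branch 2 (rule r3):
nodes: 0:c, 1:a, 3:a, 4:b
edges: (0,1,2); (3,4,2)


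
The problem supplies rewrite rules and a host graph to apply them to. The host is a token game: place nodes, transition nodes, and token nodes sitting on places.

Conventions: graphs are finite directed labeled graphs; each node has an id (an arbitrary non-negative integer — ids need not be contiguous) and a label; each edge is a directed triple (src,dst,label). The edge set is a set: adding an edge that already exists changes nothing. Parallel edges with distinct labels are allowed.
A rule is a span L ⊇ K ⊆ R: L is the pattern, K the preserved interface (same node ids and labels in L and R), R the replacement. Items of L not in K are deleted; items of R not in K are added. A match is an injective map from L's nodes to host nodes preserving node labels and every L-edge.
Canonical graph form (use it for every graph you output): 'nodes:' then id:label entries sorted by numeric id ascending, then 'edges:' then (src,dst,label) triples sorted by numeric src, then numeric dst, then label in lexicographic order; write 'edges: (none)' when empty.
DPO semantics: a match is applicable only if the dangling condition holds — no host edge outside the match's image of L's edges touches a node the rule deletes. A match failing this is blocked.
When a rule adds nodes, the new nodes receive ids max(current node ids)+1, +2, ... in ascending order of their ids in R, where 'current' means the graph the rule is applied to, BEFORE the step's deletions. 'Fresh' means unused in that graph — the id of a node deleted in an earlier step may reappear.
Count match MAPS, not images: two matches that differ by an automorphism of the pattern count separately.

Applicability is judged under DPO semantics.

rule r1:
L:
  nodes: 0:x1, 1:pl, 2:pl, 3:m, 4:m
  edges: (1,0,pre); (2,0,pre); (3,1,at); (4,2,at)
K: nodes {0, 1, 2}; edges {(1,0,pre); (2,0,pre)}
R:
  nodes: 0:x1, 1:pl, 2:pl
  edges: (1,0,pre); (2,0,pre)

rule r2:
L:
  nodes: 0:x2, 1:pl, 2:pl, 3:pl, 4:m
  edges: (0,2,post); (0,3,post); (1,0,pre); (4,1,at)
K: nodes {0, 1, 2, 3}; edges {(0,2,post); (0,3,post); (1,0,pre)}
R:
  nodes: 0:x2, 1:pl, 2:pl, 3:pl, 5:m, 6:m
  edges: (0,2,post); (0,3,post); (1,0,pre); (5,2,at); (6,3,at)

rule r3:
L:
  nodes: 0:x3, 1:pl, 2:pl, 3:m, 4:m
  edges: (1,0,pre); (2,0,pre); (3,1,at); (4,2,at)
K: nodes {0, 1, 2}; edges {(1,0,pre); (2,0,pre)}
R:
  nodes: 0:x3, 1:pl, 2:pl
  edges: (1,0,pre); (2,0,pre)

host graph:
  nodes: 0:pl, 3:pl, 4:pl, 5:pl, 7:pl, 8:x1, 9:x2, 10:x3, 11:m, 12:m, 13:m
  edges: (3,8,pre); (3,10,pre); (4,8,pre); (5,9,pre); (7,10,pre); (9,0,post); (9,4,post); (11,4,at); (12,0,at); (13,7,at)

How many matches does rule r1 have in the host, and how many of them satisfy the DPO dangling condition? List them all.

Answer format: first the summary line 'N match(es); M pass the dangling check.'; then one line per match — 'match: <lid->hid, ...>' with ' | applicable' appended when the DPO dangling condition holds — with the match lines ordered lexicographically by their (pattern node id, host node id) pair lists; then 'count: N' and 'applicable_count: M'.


0 match(es); 0 pass the dangling check.
count: 0
applicable_count: 0


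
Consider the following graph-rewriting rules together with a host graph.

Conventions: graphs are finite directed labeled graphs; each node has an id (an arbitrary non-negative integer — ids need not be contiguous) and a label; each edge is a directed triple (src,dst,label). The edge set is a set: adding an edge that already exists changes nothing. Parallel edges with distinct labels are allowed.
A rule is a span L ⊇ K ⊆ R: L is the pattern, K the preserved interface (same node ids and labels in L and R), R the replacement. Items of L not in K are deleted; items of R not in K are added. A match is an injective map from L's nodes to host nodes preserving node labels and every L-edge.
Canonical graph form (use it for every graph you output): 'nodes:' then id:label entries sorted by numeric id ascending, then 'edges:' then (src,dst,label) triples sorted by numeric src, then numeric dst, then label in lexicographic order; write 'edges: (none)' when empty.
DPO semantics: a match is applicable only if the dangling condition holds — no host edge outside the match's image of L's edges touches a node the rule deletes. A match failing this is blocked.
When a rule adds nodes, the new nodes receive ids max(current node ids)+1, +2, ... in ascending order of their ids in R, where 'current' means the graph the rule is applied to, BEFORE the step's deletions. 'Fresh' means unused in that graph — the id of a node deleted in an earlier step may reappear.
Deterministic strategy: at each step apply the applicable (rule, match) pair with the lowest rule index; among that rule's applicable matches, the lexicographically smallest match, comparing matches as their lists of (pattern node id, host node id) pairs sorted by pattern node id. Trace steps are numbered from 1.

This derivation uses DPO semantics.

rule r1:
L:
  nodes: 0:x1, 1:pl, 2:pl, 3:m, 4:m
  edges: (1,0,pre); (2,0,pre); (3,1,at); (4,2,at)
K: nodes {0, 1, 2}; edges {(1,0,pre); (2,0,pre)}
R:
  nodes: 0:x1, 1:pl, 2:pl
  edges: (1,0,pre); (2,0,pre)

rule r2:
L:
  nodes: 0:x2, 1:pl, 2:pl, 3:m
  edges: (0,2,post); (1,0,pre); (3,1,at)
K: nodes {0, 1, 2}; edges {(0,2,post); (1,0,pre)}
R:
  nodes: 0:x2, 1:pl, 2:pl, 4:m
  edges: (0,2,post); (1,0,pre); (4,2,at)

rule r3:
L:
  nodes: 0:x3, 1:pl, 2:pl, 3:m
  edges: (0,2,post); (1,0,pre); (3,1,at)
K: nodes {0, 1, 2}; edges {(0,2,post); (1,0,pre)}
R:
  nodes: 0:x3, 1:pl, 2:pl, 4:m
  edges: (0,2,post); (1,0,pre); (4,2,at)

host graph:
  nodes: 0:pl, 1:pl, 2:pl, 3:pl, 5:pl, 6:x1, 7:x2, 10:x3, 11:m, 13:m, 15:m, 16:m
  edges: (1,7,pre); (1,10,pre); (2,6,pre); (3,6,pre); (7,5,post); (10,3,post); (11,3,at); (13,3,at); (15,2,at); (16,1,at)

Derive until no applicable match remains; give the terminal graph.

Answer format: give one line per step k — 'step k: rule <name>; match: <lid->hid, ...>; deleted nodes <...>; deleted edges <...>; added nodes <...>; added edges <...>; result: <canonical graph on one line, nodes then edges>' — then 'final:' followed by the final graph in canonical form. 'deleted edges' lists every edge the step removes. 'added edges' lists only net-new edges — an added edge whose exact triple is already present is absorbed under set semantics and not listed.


step 1: rule r1; match: 0->6, 1->2, 2->3, 3->15, 4->11; deleted nodes 11, 15; deleted edges (11,3,at); (15,2,at); added nodes (none); added edges (none); result: nodes: 0:pl, 1:pl, 2:pl, 3:pl, 5:pl, 6:x1, 7:x2, 10:x3, 13:m, 16:m edges: (1,7,pre); (1,10,pre); (2,6,pre); (3,6,pre); (7,5,post); (10,3,post); (13,3,at); (16,1,at)
step 2: rule r2; match: 0->7, 1->1, 2->5, 3->16; deleted nodes 16; deleted edges (16,1,at); added nodes 17; added edges (17,5,at); result: nodes: 0:pl, 1:pl, 2:pl, 3:pl, 5:pl, 6:x1, 7:x2, 10:x3, 13:m, 17:m edges: (1,7,pre); (1,10,pre); (2,6,pre); (3,6,pre); (7,5,post); (10,3,post); (13,3,at); (17,5,at)
final:
nodes: 0:pl, 1:pl, 2:pl, 3:pl, 5:pl, 6:x1, 7:x2, 10:x3, 13:m, 17:m
edges: (1,7,pre); (1,10,pre); (2,6,pre); (3,6,pre); (7,5,post); (10,3,post); (13,3,at); (17,5,at)


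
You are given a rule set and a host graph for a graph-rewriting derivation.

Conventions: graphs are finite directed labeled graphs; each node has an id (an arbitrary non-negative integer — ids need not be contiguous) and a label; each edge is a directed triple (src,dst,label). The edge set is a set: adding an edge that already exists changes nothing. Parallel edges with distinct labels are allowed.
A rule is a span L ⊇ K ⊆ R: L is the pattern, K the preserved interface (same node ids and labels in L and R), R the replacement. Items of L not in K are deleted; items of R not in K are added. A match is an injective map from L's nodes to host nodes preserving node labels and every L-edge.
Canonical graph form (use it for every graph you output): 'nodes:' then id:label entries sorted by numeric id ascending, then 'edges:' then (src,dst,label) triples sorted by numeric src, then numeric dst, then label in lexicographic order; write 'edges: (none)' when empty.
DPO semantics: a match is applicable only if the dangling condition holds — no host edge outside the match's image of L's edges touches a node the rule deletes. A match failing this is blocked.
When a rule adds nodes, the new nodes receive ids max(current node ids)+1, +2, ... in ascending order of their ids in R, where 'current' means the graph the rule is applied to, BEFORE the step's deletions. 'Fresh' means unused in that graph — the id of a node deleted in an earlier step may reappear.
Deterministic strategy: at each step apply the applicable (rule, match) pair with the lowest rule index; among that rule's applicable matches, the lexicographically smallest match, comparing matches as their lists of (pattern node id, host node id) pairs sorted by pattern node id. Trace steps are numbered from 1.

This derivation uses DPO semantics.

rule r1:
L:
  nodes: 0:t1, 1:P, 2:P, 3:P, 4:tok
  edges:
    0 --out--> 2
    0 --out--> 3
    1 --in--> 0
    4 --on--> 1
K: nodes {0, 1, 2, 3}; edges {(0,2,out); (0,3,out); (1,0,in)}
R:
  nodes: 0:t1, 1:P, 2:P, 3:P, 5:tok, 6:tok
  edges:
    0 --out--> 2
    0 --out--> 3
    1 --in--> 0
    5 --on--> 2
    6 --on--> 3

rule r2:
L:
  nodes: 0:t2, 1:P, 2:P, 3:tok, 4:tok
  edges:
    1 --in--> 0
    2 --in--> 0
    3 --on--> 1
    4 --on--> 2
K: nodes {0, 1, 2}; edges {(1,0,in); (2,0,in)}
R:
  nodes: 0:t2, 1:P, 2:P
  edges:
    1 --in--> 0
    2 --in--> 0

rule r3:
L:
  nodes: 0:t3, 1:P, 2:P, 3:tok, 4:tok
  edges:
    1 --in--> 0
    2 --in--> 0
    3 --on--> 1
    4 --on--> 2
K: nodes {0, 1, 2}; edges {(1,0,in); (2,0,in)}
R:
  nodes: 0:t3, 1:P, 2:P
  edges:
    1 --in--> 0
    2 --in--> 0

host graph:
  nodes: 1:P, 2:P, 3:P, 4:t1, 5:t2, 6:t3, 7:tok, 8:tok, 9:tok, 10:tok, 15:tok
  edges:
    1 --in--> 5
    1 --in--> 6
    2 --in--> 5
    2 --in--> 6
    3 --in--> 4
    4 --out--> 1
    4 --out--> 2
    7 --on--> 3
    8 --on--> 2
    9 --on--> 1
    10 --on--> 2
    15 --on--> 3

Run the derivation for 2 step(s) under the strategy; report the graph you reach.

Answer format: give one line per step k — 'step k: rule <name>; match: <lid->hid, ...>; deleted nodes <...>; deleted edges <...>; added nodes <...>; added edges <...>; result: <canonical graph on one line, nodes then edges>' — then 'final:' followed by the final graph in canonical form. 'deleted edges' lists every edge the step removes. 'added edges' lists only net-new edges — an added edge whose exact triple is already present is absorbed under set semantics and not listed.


step 1: rule r1; match: 0->4, 1->3, 2->1, 3->2, 4->7; deleted nodes 7; deleted edges (7,3,on); added nodes 16, 17; added edges (16,1,on); (17,2,on); result: nodes: 1:P, 2:P, 3:P, 4:t1, 5:t2, 6:t3, 8:tok, 9:tok, 10:tok, 15:tok, 16:tok, 17:tok edges: (1,5,in); (1,6,in); (2,5,in); (2,6,in); (3,4,in); (4,1,out); (4,2,out); (8,2,on); (9,1,on); (10,2,on); (15,3,on); (16,1,on); (17,2,on)
step 2: rule r1; match: 0->4, 1->3, 2->1, 3->2, 4->15; deleted nodes 15; deleted edges (15,3,on); added nodes 18, 19; added edges (18,1,on); (19,2,on); result: nodes: 1:P, 2:P, 3:P, 4:t1, 5:t2, 6:t3, 8:tok, 9:tok, 10:tok, 16:tok, 17:tok, 18:tok, 19:tok edges: (1,5,in); (1,6,in); (2,5,in); (2,6,in); (3,4,in); (4,1,out); (4,2,out); (8,2,on); (9,1,on); (10,2,on); (16,1,on); (17,2,on); (18,1,on); (19,2,on)
final:
nodes: 1:P, 2:P, 3:P, 4:t1, 5:t2, 6:t3, 8:tok, 9:tok, 10:tok, 16:tok, 17:tok, 18:tok, 19:tok
edges: (1,5,in); (1,6,in); (2,5,in); (2,6,in); (3,4,in); (4,1,out); (4,2,out); (8,2,on); (9,1,on); (10,2,on); (16,1,on); (17,2,on); (18,1,on); (19,2,on)


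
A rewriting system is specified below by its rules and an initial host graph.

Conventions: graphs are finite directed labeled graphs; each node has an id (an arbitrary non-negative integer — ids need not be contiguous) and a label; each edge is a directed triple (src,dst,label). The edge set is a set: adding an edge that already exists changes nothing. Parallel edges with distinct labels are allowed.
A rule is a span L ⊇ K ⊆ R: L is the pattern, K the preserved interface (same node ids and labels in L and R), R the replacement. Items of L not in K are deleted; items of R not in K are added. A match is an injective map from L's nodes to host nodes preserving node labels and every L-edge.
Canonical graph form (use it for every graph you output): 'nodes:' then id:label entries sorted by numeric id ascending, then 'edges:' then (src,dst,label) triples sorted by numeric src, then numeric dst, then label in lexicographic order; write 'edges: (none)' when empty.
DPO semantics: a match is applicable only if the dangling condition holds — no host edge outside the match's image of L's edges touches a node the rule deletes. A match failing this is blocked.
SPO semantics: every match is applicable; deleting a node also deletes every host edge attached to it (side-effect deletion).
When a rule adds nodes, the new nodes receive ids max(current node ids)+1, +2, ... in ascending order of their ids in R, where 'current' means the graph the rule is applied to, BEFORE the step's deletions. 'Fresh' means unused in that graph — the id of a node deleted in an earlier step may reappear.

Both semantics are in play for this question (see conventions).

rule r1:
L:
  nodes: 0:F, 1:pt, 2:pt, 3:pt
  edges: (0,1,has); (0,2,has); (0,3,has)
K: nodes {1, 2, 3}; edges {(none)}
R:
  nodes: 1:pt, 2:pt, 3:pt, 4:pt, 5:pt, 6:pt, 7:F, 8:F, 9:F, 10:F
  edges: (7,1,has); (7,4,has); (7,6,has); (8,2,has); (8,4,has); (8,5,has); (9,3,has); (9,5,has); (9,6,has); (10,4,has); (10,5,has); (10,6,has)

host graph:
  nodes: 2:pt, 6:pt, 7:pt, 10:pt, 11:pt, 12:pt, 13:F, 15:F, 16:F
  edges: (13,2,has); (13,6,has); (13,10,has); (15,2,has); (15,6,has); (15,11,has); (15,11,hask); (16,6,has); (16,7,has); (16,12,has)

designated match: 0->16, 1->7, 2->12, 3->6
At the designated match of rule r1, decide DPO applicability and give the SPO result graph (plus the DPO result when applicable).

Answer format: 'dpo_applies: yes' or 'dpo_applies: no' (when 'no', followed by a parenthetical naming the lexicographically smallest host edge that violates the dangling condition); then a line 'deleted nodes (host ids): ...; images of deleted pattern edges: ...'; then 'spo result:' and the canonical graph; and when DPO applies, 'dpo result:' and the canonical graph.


dpo_applies: yes
deleted nodes (host ids): 16; images of deleted pattern edges: (16,6,has); (16,7,has); (16,12,has)
spo result:
nodes: 2:pt, 6:pt, 7:pt, 10:pt, 11:pt, 12:pt, 13:F, 15:F, 17:pt, 18:pt, 19:pt, 20:F, 21:F, 22:F, 23:F
edges: (13,2,has); (13,6,has); (13,10,has); (15,2,has); (15,6,has); (15,11,has); (15,11,hask); (20,7,has); (20,17,has); (20,19,has); (21,12,has); (21,17,has); (21,18,has); (22,6,has); (22,18,has); (22,19,has); (23,17,has); (23,18,has); (23,19,has)
dpo result:
nodes: 2:pt, 6:pt, 7:pt, 10:pt, 11:pt, 12:pt, 13:F, 15:F, 17:pt, 18:pt, 19:pt, 20:F, 21:F, 22:F, 23:F
edges: (13,2,has); (13,6,has); (13,10,has); (15,2,has); (15,6,has); (15,11,has); (15,11,hask); (20,7,has); (20,17,has); (20,19,has); (21,12,has); (21,17,has); (21,18,has); (22,6,has); (22,18,has); (22,19,has); (23,17,has); (23,18,has); (23,19,has)
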